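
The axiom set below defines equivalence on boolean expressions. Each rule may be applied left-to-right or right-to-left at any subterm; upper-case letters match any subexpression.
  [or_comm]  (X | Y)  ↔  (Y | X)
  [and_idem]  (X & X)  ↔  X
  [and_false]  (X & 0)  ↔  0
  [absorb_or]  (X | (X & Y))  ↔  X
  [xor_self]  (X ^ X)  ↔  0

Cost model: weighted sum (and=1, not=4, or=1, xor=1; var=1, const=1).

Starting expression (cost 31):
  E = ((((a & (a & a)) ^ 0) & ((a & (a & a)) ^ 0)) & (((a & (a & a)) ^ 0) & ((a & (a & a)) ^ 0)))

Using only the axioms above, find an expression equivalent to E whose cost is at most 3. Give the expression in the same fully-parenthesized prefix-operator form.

(a ^ 0)   [cost 3]

(1) ((((a & (a & a)) ^ 0) & ((a & (a & a)) ^ 0)) & (((a & (a & a)) ^ 0) & ((a & (a & a)) ^ 0)))  =[and_idem →]=  (((a & (a & a)) ^ 0) & ((a & (a & a)) ^ 0))
(2) (((a & (a & a)) ^ 0) & ((a & (a & a)) ^ 0))  =[and_idem →]=  ((a & (a & a)) ^ 0)
(3) (a & a)  =[and_idem →]=  a    ⊢ ((a & a) ^ 0)
(4) (a & a)  =[and_idem →]=  a    ⊢ cost 3, within 3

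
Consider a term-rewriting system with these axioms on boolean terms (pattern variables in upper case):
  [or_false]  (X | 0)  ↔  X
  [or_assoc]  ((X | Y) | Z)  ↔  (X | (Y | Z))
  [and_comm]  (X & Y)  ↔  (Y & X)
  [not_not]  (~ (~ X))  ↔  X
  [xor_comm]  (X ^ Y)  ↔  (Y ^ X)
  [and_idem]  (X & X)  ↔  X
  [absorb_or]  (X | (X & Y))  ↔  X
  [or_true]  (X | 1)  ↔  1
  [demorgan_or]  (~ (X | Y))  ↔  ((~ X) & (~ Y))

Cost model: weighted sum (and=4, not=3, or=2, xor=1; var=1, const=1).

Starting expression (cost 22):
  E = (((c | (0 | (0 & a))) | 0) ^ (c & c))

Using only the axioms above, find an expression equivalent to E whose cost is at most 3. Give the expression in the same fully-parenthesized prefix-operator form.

(c ^ c)   [cost 3]

(1) (0 | (0 & a))  =[absorb_or →]=  0    ⊢ (((c | 0) | 0) ^ (c & c))
(2) (c & c)  =[and_idem →]=  c    ⊢ (((c | 0) | 0) ^ c)
(3) (c | 0)  =[or_false →]=  c    ⊢ ((c | 0) ^ c)
(4) (c | 0)  =[or_false →]=  c    ⊢ cost 3, within 3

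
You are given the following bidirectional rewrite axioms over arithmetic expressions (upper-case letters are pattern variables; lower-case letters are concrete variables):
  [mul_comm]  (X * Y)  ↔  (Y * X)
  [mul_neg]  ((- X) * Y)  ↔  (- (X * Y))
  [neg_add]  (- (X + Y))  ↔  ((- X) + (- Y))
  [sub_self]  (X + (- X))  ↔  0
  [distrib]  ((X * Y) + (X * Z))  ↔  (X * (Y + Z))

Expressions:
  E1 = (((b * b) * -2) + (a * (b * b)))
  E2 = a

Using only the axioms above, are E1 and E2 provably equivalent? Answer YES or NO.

NO

The axioms are sound identities: if E1 ↔* E2 then E1 and E2 evaluate identically under any assignment.
Under a=0, b=1: E1 evaluates to -2, E2 to 0. Distinct ⇒ no rewrite sequence connects them.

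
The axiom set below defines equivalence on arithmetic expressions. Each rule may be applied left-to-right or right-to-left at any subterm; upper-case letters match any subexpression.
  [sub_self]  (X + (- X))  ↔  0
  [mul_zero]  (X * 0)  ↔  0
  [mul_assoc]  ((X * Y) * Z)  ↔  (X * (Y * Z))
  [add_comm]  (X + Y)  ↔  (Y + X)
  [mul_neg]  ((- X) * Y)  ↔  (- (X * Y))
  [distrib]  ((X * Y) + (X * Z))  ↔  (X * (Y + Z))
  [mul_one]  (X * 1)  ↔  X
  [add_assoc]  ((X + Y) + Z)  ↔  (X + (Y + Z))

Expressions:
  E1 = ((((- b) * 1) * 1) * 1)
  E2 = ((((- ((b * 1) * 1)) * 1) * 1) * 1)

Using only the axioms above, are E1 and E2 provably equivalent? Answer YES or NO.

YES

step 1: mul_one (→) rewrites ((- b) * 1) into (- b), now (((- b) * 1) * 1)
step 2: mul_one (←) rewrites 1 into (1 * 1), now (((- b) * 1) * (1 * 1))
step 3: mul_one (←) rewrites b into (b * 1), now (((- (b * 1)) * 1) * (1 * 1))
step 4: mul_one (←) rewrites (b * 1) into ((b * 1) * 1), now (((- ((b * 1) * 1)) * 1) * (1 * 1))
step 5: mul_assoc (←) rewrites (((- ((b * 1) * 1)) * 1) * (1 * 1)) into ((((- ((b * 1) * 1)) * 1) * 1) * 1), which is E2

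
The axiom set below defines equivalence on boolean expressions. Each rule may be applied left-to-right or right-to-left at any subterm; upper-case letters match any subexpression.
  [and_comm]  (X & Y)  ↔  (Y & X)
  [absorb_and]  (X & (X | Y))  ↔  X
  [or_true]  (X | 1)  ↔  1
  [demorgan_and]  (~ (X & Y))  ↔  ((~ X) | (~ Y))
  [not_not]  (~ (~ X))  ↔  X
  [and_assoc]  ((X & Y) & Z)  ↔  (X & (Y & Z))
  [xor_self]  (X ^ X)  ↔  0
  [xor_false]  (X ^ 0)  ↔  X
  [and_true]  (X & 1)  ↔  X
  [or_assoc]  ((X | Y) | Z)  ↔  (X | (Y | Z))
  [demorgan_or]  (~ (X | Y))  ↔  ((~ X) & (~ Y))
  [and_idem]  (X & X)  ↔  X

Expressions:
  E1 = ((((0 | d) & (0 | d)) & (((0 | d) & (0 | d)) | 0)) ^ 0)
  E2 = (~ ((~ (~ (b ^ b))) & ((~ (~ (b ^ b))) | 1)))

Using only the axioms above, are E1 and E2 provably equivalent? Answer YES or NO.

Every axiom is a valid identity, so a rewrite proof would force E1 and E2 to agree under every assignment.
At b=0, d=0: E1 = 0 but E2 = 1; they differ, so no derivation exists.

NO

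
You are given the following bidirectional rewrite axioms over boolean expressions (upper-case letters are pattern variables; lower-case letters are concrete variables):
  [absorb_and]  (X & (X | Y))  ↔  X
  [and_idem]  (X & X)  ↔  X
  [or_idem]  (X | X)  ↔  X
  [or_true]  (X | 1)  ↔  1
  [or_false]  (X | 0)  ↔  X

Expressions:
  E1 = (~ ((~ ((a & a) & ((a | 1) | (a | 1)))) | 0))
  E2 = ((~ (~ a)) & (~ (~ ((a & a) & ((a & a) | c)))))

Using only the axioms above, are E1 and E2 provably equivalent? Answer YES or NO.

1. [or_idem →] ((a | 1) | (a | 1))  →  (a | 1);  E1 = (~ ((~ ((a & a) & (a | 1))) | 0))
2. [and_idem →] (a & a)  →  a;  E1 = (~ ((~ (a & (a | 1))) | 0))
3. [or_false →] ((~ (a & (a | 1))) | 0)  →  (~ (a & (a | 1)));  E1 = (~ (~ (a & (a | 1))))
4. [absorb_and →] (a & (a | 1))  →  a;  E1 = (~ (~ a))
5. [and_idem ←] (~ (~ a))  →  ((~ (~ a)) & (~ (~ a)))
6. [and_idem ←] a  →  (a & a);  E1 = ((~ (~ a)) & (~ (~ (a & a))))
7. [absorb_and ←] (a & a)  →  ((a & a) & ((a & a) | c));  this is E2

YES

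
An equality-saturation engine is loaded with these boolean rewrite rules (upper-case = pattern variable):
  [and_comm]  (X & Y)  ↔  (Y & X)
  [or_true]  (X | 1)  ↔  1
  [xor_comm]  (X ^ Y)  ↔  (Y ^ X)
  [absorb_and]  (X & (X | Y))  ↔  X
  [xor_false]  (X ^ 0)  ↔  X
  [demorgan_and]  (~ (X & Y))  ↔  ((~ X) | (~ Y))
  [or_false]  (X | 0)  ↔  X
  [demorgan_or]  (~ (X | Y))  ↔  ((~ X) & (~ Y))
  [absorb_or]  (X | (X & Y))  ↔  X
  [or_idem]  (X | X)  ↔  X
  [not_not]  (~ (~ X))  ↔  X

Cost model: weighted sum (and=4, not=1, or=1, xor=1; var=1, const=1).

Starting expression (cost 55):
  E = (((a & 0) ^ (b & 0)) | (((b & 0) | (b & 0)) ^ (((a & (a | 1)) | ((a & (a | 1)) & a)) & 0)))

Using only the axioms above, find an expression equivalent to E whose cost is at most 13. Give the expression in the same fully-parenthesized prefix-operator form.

(1) ((a & (a | 1)) | ((a & (a | 1)) & a))  =[absorb_or →]=  (a & (a | 1))    ⊢ (((a & 0) ^ (b & 0)) | (((b & 0) | (b & 0)) ^ ((a & (a | 1)) & 0)))
(2) (a & (a | 1))  =[absorb_and →]=  a    ⊢ (((a & 0) ^ (b & 0)) | (((b & 0) | (b & 0)) ^ (a & 0)))
(3) ((b & 0) | (b & 0))  =[or_idem →]=  (b & 0)    ⊢ (((a & 0) ^ (b & 0)) | ((b & 0) ^ (a & 0)))
(4) ((a & 0) ^ (b & 0))  =[xor_comm →]=  ((b & 0) ^ (a & 0))    ⊢ (((b & 0) ^ (a & 0)) | ((b & 0) ^ (a & 0)))
(5) (((b & 0) ^ (a & 0)) | ((b & 0) ^ (a & 0)))  =[or_idem →]=  ((b & 0) ^ (a & 0))    ⊢ cost 13, within 13

((b & 0) ^ (a & 0))   [cost 13]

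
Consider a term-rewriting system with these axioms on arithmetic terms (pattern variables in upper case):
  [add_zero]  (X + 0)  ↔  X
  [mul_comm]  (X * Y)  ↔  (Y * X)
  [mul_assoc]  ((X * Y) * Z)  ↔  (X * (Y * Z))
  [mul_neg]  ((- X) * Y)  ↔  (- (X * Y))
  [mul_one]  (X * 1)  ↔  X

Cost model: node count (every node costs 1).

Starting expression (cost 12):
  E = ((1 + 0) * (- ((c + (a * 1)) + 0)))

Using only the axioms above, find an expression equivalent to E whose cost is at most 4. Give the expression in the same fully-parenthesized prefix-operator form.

(- (c + a))   [cost 4]

step 1: mul_one (→) rewrites (a * 1) into a, now ((1 + 0) * (- ((c + a) + 0)))
step 2: add_zero (→) rewrites (1 + 0) into 1, now (1 * (- ((c + a) + 0)))
step 3: mul_comm (→) rewrites (1 * (- ((c + a) + 0))) into ((- ((c + a) + 0)) * 1)
step 4: mul_one (→) rewrites ((- ((c + a) + 0)) * 1) into (- ((c + a) + 0))
step 5: add_zero (→) rewrites ((c + a) + 0) into (c + a), reaching cost 4 (bound 4)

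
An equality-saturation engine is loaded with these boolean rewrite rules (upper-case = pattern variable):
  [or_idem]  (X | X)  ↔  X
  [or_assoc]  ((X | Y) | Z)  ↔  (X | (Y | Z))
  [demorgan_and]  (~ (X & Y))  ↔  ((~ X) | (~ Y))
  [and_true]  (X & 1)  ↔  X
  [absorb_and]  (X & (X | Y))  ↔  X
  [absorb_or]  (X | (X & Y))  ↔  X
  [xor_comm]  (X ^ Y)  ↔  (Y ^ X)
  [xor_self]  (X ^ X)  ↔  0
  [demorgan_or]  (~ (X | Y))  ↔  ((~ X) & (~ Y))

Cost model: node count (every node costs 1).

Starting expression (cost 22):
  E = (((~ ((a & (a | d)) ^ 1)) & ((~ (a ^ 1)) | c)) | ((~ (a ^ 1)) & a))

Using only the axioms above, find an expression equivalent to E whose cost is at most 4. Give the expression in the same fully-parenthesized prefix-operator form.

(~ (a ^ 1))   [cost 4]

step 1: absorb_and (→) rewrites (a & (a | d)) into a, now (((~ (a ^ 1)) & ((~ (a ^ 1)) | c)) | ((~ (a ^ 1)) & a))
step 2: absorb_and (→) rewrites ((~ (a ^ 1)) & ((~ (a ^ 1)) | c)) into (~ (a ^ 1)), now ((~ (a ^ 1)) | ((~ (a ^ 1)) & a))
step 3: absorb_or (→) rewrites ((~ (a ^ 1)) | ((~ (a ^ 1)) & a)) into (~ (a ^ 1)), reaching cost 4 (bound 4)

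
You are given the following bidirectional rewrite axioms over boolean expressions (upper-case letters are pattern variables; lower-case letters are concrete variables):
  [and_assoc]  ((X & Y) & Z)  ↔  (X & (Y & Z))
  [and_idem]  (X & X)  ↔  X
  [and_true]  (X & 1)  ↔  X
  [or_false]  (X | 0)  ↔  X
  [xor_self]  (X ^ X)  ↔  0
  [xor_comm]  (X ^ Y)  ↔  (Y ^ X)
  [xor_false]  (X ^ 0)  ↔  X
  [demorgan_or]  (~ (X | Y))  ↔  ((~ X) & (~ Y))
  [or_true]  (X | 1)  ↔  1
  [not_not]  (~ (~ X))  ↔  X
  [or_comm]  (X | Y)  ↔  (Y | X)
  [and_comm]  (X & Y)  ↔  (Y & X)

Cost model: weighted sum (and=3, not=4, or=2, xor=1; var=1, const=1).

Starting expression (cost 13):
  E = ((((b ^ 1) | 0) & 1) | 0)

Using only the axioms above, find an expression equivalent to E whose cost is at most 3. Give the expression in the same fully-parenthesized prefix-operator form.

1. [or_false →] ((((b ^ 1) | 0) & 1) | 0)  →  (((b ^ 1) | 0) & 1)
2. [or_false →] ((b ^ 1) | 0)  →  (b ^ 1);  E = ((b ^ 1) & 1)
3. [and_true →] ((b ^ 1) & 1)  →  (b ^ 1);  cost 3 ≤ 3, done

(b ^ 1)   [cost 3]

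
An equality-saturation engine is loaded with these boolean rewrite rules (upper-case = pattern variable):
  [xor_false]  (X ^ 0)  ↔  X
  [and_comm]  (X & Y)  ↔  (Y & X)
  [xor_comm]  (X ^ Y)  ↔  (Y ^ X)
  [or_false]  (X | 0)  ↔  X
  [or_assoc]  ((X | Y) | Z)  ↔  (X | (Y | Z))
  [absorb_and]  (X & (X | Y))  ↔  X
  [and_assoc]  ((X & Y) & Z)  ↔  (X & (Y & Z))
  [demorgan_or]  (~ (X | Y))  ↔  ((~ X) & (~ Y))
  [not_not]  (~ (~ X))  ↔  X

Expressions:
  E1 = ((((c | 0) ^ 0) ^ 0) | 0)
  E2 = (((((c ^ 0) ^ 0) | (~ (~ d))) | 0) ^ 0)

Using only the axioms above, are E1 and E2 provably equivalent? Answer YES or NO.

The axioms are sound identities: if E1 ↔* E2 then E1 and E2 evaluate identically under any assignment.
Under c=0, d=1: E1 evaluates to 0, E2 to 1. Distinct ⇒ no rewrite sequence connects them.

NO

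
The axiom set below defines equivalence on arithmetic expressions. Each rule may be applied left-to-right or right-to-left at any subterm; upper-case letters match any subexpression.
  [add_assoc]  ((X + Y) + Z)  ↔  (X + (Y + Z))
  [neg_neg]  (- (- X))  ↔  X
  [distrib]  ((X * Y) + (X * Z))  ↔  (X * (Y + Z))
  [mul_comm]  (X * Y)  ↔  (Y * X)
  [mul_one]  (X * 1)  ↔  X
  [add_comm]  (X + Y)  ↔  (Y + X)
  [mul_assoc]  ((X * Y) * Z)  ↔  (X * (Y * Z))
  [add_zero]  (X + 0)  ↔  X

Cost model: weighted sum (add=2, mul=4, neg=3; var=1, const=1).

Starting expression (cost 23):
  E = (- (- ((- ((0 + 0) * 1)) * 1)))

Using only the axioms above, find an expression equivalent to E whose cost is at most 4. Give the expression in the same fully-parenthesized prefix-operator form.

1. [mul_one →] ((- ((0 + 0) * 1)) * 1)  →  (- ((0 + 0) * 1));  E = (- (- (- ((0 + 0) * 1))))
2. [neg_neg →] (- (- (- ((0 + 0) * 1))))  →  (- ((0 + 0) * 1))
3. [mul_one →] ((0 + 0) * 1)  →  (0 + 0);  E = (- (0 + 0))
4. [add_zero →] (0 + 0)  →  0;  cost 4 ≤ 4, done

(- 0)   [cost 4]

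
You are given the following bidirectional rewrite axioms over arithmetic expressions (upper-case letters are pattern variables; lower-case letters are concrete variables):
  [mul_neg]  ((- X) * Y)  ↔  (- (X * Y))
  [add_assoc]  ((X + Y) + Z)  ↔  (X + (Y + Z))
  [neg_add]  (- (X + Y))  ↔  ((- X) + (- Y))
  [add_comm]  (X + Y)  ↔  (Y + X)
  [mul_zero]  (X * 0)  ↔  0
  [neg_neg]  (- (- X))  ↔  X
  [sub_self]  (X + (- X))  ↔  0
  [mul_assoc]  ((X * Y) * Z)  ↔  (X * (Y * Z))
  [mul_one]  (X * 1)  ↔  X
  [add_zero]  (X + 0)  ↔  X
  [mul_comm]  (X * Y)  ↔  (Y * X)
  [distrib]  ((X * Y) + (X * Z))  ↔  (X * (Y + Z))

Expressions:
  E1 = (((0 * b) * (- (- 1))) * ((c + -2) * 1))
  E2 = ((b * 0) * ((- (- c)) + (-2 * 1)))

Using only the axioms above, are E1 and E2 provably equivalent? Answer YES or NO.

step 1: neg_neg (→) rewrites (- (- 1)) into 1, now (((0 * b) * 1) * ((c + -2) * 1))
step 2: mul_one (→) rewrites ((0 * b) * 1) into (0 * b), now ((0 * b) * ((c + -2) * 1))
step 3: mul_one (→) rewrites ((c + -2) * 1) into (c + -2), now ((0 * b) * (c + -2))
step 4: mul_one (←) rewrites -2 into (-2 * 1), now ((0 * b) * (c + (-2 * 1)))
step 5: neg_neg (←) rewrites c into (- (- c)), now ((0 * b) * ((- (- c)) + (-2 * 1)))
step 6: mul_comm (→) rewrites (0 * b) into (b * 0), which is E2

YES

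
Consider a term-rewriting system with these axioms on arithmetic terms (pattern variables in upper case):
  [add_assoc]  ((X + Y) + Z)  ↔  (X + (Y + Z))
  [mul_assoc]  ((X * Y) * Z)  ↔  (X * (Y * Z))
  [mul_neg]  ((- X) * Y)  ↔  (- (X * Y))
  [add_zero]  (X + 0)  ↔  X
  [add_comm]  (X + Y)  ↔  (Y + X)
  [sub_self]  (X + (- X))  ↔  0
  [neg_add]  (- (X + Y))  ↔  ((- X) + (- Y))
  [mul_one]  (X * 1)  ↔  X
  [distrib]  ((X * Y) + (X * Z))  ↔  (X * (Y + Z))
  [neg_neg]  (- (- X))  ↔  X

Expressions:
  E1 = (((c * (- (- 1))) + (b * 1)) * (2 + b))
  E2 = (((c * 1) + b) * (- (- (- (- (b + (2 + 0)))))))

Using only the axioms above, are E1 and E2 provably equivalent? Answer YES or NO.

step 1: neg_neg (→) rewrites (- (- 1)) into 1, now (((c * 1) + (b * 1)) * (2 + b))
step 2: add_comm (→) rewrites (2 + b) into (b + 2), now (((c * 1) + (b * 1)) * (b + 2))
step 3: mul_one (→) rewrites (c * 1) into c, now ((c + (b * 1)) * (b + 2))
step 4: mul_one (→) rewrites (b * 1) into b, now ((c + b) * (b + 2))
step 5: neg_neg (←) rewrites (b + 2) into (- (- (b + 2))), now ((c + b) * (- (- (b + 2))))
step 6: mul_one (←) rewrites c into (c * 1), now (((c * 1) + b) * (- (- (b + 2))))
step 7: add_zero (←) rewrites 2 into (2 + 0), now (((c * 1) + b) * (- (- (b + (2 + 0)))))
step 8: neg_neg (←) rewrites (b + (2 + 0)) into (- (- (b + (2 + 0)))), which is E2

YES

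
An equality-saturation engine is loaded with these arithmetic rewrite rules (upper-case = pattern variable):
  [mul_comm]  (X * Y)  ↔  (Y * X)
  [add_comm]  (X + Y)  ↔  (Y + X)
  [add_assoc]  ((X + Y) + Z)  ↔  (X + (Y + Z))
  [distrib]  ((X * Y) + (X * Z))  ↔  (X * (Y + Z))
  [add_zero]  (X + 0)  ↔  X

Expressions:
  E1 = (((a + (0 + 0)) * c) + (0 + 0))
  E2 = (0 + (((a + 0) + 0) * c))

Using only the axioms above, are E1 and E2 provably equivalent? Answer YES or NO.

YES

1. [add_zero →] (0 + 0)  →  0;  E1 = (((a + 0) * c) + (0 + 0))
2. [add_zero →] (a + 0)  →  a;  E1 = ((a * c) + (0 + 0))
3. [add_zero →] (0 + 0)  →  0;  E1 = ((a * c) + 0)
4. [add_comm →] ((a * c) + 0)  →  (0 + (a * c))
5. [add_zero ←] a  →  (a + 0);  E1 = (0 + ((a + 0) * c))
6. [add_zero ←] a  →  (a + 0);  this is E2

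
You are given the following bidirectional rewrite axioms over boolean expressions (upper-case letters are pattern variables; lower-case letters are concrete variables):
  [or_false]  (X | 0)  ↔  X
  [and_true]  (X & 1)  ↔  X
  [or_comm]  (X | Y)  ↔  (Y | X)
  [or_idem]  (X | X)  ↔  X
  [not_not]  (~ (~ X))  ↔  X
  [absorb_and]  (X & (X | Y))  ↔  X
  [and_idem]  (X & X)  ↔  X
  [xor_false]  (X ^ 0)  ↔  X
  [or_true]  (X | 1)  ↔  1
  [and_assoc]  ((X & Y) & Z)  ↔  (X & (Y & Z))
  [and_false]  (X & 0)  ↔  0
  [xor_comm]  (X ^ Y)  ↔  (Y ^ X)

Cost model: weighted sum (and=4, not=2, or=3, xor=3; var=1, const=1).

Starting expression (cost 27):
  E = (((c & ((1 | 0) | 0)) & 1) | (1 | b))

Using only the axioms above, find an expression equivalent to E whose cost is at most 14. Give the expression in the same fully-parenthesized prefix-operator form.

step 1: or_false (→) rewrites ((1 | 0) | 0) into (1 | 0), now (((c & (1 | 0)) & 1) | (1 | b))
step 2: or_false (→) rewrites (1 | 0) into 1, now (((c & 1) & 1) | (1 | b))
step 3: and_true (→) rewrites (c & 1) into c, reaching cost 14 (bound 14)

((c & 1) | (1 | b))   [cost 14]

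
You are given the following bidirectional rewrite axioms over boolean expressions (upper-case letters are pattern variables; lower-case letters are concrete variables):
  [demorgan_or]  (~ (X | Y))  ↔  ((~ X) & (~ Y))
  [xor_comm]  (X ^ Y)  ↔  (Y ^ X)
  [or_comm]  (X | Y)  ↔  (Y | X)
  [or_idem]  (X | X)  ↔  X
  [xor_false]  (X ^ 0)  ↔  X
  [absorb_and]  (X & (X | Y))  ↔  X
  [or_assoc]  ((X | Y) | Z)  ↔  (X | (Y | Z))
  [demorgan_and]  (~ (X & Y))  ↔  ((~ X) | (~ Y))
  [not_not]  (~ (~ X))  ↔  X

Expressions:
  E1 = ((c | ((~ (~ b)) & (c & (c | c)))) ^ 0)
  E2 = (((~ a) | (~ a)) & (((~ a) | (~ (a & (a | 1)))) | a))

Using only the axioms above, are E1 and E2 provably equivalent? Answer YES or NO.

All listed rules preserve value, hence provable equivalence implies equal values everywhere; look for a separating assignment.
a=0, b=0, c=0 gives E1 ↦ 0, E2 ↦ 1; values differ ⇒ not provably equivalent.

NO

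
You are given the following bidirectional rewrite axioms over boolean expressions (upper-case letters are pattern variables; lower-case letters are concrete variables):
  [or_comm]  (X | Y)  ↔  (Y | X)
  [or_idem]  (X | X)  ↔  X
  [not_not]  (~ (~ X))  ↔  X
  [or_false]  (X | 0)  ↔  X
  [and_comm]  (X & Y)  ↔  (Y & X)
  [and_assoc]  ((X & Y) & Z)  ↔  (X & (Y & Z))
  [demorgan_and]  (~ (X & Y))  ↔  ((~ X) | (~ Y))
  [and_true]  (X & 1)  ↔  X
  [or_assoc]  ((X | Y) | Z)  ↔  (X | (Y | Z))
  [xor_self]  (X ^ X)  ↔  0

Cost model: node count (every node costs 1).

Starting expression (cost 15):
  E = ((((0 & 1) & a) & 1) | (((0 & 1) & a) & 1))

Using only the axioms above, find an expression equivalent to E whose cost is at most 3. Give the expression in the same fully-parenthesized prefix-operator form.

1. [or_idem →] ((((0 & 1) & a) & 1) | (((0 & 1) & a) & 1))  →  (((0 & 1) & a) & 1)
2. [and_true →] (((0 & 1) & a) & 1)  →  ((0 & 1) & a)
3. [and_true →] (0 & 1)  →  0;  cost 3 ≤ 3, done

(0 & a)   [cost 3]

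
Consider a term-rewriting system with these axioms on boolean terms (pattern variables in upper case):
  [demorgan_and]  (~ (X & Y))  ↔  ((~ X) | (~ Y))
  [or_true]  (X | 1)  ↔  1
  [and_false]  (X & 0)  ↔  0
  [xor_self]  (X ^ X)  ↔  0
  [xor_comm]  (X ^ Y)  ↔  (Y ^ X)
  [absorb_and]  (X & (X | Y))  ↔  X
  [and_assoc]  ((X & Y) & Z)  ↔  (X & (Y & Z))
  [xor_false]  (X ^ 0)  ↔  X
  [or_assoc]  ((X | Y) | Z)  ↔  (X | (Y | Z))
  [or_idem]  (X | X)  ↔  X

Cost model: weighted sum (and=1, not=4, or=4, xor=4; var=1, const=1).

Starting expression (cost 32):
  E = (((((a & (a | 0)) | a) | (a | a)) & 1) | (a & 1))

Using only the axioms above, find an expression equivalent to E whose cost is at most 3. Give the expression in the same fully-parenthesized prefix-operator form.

(a & 1)   [cost 3]

1. [absorb_and →] (a & (a | 0))  →  a;  E = ((((a | a) | (a | a)) & 1) | (a & 1))
2. [or_idem →] ((a | a) | (a | a))  →  (a | a);  E = (((a | a) & 1) | (a & 1))
3. [or_idem →] (a | a)  →  a;  E = ((a & 1) | (a & 1))
4. [or_idem →] ((a & 1) | (a & 1))  →  (a & 1);  cost 3 ≤ 3, done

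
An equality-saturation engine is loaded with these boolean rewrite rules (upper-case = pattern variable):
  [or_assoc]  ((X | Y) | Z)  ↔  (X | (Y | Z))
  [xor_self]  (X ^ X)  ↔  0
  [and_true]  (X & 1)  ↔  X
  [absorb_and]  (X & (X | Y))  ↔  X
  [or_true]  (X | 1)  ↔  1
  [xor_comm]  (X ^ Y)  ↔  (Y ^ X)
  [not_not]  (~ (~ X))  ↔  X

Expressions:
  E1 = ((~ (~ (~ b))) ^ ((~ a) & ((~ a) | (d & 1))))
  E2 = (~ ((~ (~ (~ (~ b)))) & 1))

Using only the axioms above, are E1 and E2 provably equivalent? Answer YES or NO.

All listed rules preserve value, hence provable equivalence implies equal values everywhere; look for a separating assignment.
a=0, b=0, d=0 gives E1 ↦ 0, E2 ↦ 1; values differ ⇒ not provably equivalent.

NO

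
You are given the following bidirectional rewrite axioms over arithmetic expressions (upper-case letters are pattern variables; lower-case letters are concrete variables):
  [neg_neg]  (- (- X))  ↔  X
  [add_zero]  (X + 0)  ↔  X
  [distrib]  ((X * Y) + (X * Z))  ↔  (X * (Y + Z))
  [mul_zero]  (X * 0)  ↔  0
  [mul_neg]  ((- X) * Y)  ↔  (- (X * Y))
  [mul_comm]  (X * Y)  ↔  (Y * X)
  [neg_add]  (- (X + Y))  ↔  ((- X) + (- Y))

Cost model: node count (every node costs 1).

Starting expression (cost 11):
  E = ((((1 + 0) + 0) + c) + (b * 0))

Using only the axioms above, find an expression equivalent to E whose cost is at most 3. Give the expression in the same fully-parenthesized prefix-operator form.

(1 + c)   [cost 3]

step 1: add_zero (→) rewrites ((1 + 0) + 0) into (1 + 0), now (((1 + 0) + c) + (b * 0))
step 2: add_zero (→) rewrites (1 + 0) into 1, now ((1 + c) + (b * 0))
step 3: mul_zero (→) rewrites (b * 0) into 0, now ((1 + c) + 0)
step 4: add_zero (→) rewrites ((1 + c) + 0) into (1 + c), reaching cost 3 (bound 3)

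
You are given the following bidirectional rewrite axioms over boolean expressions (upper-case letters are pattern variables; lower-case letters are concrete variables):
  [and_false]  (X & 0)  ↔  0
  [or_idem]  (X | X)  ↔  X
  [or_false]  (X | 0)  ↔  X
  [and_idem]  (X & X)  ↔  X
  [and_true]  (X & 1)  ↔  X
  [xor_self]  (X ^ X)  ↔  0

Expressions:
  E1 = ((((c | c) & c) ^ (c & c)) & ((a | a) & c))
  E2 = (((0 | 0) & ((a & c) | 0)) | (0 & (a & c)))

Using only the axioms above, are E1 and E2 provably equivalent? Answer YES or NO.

YES

step 1: or_idem (→) rewrites (c | c) into c, now (((c & c) ^ (c & c)) & ((a | a) & c))
step 2: or_idem (→) rewrites (a | a) into a, now (((c & c) ^ (c & c)) & (a & c))
step 3: and_idem (→) rewrites (c & c) into c, now (((c & c) ^ c) & (a & c))
step 4: and_idem (→) rewrites (c & c) into c, now ((c ^ c) & (a & c))
step 5: xor_self (→) rewrites (c ^ c) into 0, now (0 & (a & c))
step 6: or_idem (←) rewrites (0 & (a & c)) into ((0 & (a & c)) | (0 & (a & c)))
step 7: or_false (←) rewrites 0 into (0 | 0), now (((0 | 0) & (a & c)) | (0 & (a & c)))
step 8: or_false (←) rewrites (a & c) into ((a & c) | 0), which is E2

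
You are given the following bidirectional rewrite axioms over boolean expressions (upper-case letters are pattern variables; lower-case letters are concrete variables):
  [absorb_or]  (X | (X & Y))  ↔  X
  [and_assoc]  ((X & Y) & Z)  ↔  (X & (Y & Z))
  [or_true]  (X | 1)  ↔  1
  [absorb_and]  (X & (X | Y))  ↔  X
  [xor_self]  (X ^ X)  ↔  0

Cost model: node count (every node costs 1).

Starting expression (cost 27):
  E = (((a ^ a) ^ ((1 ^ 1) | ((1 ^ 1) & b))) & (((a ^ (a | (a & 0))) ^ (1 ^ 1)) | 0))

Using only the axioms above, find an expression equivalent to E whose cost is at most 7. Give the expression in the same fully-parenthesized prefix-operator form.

((a ^ a) ^ (1 ^ 1))   [cost 7]

step 1: absorb_or (→) rewrites (a | (a & 0)) into a, now (((a ^ a) ^ ((1 ^ 1) | ((1 ^ 1) & b))) & (((a ^ a) ^ (1 ^ 1)) | 0))
step 2: absorb_or (→) rewrites ((1 ^ 1) | ((1 ^ 1) & b)) into (1 ^ 1), now (((a ^ a) ^ (1 ^ 1)) & (((a ^ a) ^ (1 ^ 1)) | 0))
step 3: absorb_and (→) rewrites (((a ^ a) ^ (1 ^ 1)) & (((a ^ a) ^ (1 ^ 1)) | 0)) into ((a ^ a) ^ (1 ^ 1)), reaching cost 7 (bound 7)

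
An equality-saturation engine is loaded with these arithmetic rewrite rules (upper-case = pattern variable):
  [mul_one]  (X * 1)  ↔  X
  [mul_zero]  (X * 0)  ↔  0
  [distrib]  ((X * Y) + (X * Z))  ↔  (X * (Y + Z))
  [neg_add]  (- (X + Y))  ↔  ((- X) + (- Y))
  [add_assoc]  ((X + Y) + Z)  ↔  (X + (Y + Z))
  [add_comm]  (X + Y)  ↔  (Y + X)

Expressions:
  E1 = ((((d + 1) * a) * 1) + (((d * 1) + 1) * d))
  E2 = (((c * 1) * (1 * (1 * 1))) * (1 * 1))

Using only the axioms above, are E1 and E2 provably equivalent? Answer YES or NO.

NO

All listed rules preserve value, hence provable equivalence implies equal values everywhere; look for a separating assignment.
a=0, c=0, d=1 gives E1 ↦ 2, E2 ↦ 0; values differ ⇒ not provably equivalent.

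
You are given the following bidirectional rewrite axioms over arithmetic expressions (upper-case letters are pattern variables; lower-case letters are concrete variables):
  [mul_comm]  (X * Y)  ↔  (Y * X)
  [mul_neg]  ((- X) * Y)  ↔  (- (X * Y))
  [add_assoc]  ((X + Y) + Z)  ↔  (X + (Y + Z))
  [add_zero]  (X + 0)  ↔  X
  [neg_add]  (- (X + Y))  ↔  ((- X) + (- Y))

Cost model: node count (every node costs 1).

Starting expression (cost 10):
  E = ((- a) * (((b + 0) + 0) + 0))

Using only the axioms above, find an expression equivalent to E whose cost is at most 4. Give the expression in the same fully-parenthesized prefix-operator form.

((- a) * b)   [cost 4]

step 1: add_zero (→) rewrites (((b + 0) + 0) + 0) into ((b + 0) + 0), now ((- a) * ((b + 0) + 0))
step 2: add_zero (→) rewrites ((b + 0) + 0) into (b + 0), now ((- a) * (b + 0))
step 3: add_zero (→) rewrites (b + 0) into b, reaching cost 4 (bound 4)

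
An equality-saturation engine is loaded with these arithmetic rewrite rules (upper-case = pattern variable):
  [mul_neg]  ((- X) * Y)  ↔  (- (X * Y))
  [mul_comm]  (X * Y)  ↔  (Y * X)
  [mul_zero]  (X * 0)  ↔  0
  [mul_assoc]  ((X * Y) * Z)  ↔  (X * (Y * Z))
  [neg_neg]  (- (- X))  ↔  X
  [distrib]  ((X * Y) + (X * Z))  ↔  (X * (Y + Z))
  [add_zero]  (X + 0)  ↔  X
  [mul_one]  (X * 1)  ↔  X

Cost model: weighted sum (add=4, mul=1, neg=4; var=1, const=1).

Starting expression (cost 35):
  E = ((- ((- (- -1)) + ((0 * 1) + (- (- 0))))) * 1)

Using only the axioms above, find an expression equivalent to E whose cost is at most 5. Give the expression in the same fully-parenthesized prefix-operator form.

1. [neg_neg →] (- (- 0))  →  0;  E = ((- ((- (- -1)) + ((0 * 1) + 0))) * 1)
2. [mul_one →] (0 * 1)  →  0;  E = ((- ((- (- -1)) + (0 + 0))) * 1)
3. [mul_neg →] ((- ((- (- -1)) + (0 + 0))) * 1)  →  (- (((- (- -1)) + (0 + 0)) * 1))
4. [add_zero →] (0 + 0)  →  0;  E = (- (((- (- -1)) + 0) * 1))
5. [neg_neg →] (- (- -1))  →  -1;  E = (- ((-1 + 0) * 1))
6. [add_zero →] (-1 + 0)  →  -1;  E = (- (-1 * 1))
7. [mul_one →] (-1 * 1)  →  -1;  cost 5 ≤ 5, done

(- -1)   [cost 5]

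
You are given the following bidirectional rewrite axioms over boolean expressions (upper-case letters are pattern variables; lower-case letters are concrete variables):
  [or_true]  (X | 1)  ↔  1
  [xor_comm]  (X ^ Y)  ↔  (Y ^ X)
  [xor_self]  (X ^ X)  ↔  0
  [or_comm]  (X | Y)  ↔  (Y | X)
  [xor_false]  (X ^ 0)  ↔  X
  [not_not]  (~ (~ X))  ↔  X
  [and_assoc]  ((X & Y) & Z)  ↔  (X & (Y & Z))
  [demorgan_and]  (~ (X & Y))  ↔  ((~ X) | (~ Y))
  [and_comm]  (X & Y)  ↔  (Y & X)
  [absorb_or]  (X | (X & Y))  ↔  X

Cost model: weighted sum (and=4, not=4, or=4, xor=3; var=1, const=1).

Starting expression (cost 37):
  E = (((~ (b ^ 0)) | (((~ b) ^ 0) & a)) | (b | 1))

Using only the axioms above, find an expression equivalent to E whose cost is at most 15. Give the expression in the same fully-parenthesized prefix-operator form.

((~ b) | (b | 1))   [cost 15]

step 1: xor_false (→) rewrites ((~ b) ^ 0) into (~ b), now (((~ (b ^ 0)) | ((~ b) & a)) | (b | 1))
step 2: xor_false (→) rewrites (b ^ 0) into b, now (((~ b) | ((~ b) & a)) | (b | 1))
step 3: absorb_or (→) rewrites ((~ b) | ((~ b) & a)) into (~ b), reaching cost 15 (bound 15)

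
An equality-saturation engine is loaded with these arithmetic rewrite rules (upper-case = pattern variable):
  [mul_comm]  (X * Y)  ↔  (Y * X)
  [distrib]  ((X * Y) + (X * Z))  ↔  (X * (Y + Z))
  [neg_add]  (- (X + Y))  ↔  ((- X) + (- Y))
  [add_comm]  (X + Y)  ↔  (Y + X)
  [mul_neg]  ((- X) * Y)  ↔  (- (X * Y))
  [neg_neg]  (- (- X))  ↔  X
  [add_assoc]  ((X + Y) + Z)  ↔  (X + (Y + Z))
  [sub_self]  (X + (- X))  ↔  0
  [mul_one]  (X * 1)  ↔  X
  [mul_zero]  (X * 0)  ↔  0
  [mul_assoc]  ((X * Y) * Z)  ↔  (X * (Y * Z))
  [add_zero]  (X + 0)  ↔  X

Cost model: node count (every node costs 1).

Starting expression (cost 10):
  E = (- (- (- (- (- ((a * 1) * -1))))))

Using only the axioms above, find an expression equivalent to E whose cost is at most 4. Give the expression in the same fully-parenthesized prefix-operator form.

(- (a * -1))   [cost 4]

1. [neg_neg →] (- (- (- (- ((a * 1) * -1)))))  →  (- (- ((a * 1) * -1)));  E = (- (- (- ((a * 1) * -1))))
2. [mul_one →] (a * 1)  →  a;  E = (- (- (- (a * -1))))
3. [neg_neg →] (- (- (- (a * -1))))  →  (- (a * -1));  cost 4 ≤ 4, done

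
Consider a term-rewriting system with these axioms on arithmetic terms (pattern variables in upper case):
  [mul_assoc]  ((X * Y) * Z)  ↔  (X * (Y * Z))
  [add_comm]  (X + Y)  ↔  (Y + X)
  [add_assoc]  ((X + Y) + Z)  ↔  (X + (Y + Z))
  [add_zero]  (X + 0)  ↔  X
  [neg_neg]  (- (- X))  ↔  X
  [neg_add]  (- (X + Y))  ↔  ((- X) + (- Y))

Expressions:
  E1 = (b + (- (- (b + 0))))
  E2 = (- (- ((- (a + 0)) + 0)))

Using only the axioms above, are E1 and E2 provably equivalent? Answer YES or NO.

NO

Every axiom is a valid identity, so a rewrite proof would force E1 and E2 to agree under every assignment.
At a=0, b=1: E1 = 2 but E2 = 0; they differ, so no derivation exists.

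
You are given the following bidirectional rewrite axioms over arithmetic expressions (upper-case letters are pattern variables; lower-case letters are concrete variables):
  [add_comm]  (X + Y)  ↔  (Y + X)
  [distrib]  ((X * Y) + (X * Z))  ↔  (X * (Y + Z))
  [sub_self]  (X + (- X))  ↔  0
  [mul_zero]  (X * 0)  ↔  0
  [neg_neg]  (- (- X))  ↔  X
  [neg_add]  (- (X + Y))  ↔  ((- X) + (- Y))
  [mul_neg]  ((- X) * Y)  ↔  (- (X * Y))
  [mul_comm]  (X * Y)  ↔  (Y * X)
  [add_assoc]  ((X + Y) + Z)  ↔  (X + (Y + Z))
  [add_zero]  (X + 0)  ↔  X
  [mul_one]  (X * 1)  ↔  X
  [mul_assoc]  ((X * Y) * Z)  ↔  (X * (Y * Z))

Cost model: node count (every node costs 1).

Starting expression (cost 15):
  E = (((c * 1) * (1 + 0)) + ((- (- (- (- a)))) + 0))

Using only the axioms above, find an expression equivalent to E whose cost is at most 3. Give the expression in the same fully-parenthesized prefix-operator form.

(c + a)   [cost 3]

(1) ((- (- (- (- a)))) + 0)  =[add_zero →]=  (- (- (- (- a))))    ⊢ (((c * 1) * (1 + 0)) + (- (- (- (- a)))))
(2) (c * 1)  =[mul_one →]=  c    ⊢ ((c * (1 + 0)) + (- (- (- (- a)))))
(3) (1 + 0)  =[add_zero →]=  1    ⊢ ((c * 1) + (- (- (- (- a)))))
(4) (- (- (- a)))  =[neg_neg →]=  (- a)    ⊢ ((c * 1) + (- (- a)))
(5) (- (- a))  =[neg_neg →]=  a    ⊢ ((c * 1) + a)
(6) (c * 1)  =[mul_one →]=  c    ⊢ cost 3, within 3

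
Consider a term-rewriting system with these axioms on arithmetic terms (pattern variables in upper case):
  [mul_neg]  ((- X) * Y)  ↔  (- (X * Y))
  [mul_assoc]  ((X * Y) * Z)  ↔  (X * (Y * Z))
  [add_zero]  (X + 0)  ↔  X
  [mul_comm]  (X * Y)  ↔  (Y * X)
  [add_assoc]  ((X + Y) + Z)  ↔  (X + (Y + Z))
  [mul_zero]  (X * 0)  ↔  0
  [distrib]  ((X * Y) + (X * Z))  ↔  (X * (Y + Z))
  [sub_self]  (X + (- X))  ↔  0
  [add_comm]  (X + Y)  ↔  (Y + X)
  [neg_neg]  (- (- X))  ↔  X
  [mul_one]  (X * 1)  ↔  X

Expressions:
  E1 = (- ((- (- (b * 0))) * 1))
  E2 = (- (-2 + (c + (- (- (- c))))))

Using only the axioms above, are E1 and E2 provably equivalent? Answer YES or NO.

The axioms are sound identities: if E1 ↔* E2 then E1 and E2 evaluate identically under any assignment.
Under b=0, c=0: E1 evaluates to 0, E2 to 2. Distinct ⇒ no rewrite sequence connects them.

NO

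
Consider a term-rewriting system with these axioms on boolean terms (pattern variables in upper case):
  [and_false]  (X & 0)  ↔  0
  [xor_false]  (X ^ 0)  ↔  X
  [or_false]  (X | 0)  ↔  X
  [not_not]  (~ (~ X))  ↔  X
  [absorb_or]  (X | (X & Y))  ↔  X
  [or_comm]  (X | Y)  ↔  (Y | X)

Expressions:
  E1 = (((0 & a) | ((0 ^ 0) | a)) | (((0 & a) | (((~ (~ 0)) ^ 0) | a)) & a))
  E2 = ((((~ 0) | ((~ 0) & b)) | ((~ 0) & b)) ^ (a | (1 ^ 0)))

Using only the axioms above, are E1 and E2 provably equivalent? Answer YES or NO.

NO

All listed rules preserve value, hence provable equivalence implies equal values everywhere; look for a separating assignment.
a=1, b=0 gives E1 ↦ 1, E2 ↦ 0; values differ ⇒ not provably equivalent.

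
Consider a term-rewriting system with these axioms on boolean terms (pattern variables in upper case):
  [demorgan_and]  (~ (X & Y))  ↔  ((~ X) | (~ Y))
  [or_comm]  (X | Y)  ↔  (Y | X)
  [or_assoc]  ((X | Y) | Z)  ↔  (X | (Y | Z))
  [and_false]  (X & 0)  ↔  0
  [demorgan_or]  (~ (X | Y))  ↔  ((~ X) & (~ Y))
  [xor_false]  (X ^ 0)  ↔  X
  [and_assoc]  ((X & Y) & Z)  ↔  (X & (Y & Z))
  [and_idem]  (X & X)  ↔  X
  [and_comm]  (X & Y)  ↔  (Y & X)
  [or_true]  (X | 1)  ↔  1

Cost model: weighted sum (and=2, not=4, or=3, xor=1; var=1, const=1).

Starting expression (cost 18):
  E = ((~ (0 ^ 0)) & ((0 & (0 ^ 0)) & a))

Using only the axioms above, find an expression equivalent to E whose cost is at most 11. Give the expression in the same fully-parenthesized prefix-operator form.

1. [xor_false →] (0 ^ 0)  →  0;  E = ((~ (0 ^ 0)) & ((0 & 0) & a))
2. [xor_false →] (0 ^ 0)  →  0;  E = ((~ 0) & ((0 & 0) & a))
3. [and_idem →] (0 & 0)  →  0;  cost 11 ≤ 11, done

((~ 0) & (0 & a))   [cost 11]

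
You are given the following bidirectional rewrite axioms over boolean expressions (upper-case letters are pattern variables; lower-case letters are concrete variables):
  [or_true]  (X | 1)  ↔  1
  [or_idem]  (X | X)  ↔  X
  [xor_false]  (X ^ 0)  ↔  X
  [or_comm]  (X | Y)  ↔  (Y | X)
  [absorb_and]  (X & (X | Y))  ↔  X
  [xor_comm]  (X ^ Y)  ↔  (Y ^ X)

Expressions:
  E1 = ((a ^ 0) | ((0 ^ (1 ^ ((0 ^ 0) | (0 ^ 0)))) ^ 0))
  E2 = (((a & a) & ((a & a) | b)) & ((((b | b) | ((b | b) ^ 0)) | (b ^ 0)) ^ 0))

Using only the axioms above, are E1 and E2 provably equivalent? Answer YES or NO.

NO

The axioms are sound identities: if E1 ↔* E2 then E1 and E2 evaluate identically under any assignment.
Under a=0, b=0: E1 evaluates to 1, E2 to 0. Distinct ⇒ no rewrite sequence connects them.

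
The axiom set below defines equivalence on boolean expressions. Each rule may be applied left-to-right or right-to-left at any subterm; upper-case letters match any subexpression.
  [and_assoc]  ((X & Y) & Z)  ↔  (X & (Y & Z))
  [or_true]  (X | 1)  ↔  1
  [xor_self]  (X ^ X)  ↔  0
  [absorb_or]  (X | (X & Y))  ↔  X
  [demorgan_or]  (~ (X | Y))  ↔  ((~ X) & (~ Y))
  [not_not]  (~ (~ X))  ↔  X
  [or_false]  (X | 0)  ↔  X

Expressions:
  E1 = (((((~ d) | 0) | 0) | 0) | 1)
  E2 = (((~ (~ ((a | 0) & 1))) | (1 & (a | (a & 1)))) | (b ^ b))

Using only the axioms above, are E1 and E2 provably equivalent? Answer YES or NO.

NO

The axioms are sound identities: if E1 ↔* E2 then E1 and E2 evaluate identically under any assignment.
Under a=0, b=0, d=0: E1 evaluates to 1, E2 to 0. Distinct ⇒ no rewrite sequence connects them.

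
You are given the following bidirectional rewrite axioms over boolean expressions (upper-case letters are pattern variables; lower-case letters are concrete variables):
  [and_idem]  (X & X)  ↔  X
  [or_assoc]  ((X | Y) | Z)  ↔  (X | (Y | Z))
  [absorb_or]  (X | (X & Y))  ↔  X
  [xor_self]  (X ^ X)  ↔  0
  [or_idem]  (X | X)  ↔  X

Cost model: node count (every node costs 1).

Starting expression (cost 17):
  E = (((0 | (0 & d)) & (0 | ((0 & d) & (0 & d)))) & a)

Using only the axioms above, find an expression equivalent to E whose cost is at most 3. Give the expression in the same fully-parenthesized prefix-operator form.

(0 & a)   [cost 3]

step 1: and_idem (→) rewrites ((0 & d) & (0 & d)) into (0 & d), now (((0 | (0 & d)) & (0 | (0 & d))) & a)
step 2: and_idem (→) rewrites ((0 | (0 & d)) & (0 | (0 & d))) into (0 | (0 & d)), now ((0 | (0 & d)) & a)
step 3: absorb_or (→) rewrites (0 | (0 & d)) into 0, reaching cost 3 (bound 3)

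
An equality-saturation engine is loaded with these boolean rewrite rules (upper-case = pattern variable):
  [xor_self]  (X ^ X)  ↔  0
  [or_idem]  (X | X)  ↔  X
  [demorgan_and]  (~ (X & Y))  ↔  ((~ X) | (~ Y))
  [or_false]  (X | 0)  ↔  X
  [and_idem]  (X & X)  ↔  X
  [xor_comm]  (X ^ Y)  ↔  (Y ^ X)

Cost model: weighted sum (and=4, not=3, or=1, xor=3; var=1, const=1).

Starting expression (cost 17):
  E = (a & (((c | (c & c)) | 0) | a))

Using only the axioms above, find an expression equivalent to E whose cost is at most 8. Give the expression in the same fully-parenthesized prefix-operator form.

1. [or_false →] ((c | (c & c)) | 0)  →  (c | (c & c));  E = (a & ((c | (c & c)) | a))
2. [and_idem →] (c & c)  →  c;  E = (a & ((c | c) | a))
3. [or_idem →] (c | c)  →  c;  cost 8 ≤ 8, done

(a & (c | a))   [cost 8]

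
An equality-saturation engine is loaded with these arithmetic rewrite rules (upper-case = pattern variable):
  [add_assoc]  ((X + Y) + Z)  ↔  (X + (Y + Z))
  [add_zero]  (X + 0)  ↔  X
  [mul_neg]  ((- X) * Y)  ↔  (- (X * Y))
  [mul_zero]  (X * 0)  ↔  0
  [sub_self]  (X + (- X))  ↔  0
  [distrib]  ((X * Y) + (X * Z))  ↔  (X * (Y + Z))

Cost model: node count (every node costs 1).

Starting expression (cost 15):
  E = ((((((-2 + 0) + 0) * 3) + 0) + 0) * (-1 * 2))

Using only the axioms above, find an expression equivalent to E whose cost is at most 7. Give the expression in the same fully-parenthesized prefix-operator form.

((-2 * 3) * (-1 * 2))   [cost 7]

1. [add_zero →] (((((-2 + 0) + 0) * 3) + 0) + 0)  →  ((((-2 + 0) + 0) * 3) + 0);  E = (((((-2 + 0) + 0) * 3) + 0) * (-1 * 2))
2. [add_zero →] ((-2 + 0) + 0)  →  (-2 + 0);  E = ((((-2 + 0) * 3) + 0) * (-1 * 2))
3. [add_zero →] (-2 + 0)  →  -2;  E = (((-2 * 3) + 0) * (-1 * 2))
4. [add_zero →] ((-2 * 3) + 0)  →  (-2 * 3);  cost 7 ≤ 7, done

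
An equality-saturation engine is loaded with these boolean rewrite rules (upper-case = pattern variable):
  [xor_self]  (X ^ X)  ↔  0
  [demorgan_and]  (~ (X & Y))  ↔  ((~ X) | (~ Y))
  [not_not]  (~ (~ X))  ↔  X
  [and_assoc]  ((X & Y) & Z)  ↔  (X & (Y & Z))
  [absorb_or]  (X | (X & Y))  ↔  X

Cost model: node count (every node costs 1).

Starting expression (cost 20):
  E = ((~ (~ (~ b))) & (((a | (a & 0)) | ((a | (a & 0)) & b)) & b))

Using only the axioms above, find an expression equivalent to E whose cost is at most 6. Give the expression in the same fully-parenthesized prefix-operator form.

((~ b) & (a & b))   [cost 6]

1. [absorb_or →] ((a | (a & 0)) | ((a | (a & 0)) & b))  →  (a | (a & 0));  E = ((~ (~ (~ b))) & ((a | (a & 0)) & b))
2. [absorb_or →] (a | (a & 0))  →  a;  E = ((~ (~ (~ b))) & (a & b))
3. [not_not →] (~ (~ (~ b)))  →  (~ b);  cost 6 ≤ 6, done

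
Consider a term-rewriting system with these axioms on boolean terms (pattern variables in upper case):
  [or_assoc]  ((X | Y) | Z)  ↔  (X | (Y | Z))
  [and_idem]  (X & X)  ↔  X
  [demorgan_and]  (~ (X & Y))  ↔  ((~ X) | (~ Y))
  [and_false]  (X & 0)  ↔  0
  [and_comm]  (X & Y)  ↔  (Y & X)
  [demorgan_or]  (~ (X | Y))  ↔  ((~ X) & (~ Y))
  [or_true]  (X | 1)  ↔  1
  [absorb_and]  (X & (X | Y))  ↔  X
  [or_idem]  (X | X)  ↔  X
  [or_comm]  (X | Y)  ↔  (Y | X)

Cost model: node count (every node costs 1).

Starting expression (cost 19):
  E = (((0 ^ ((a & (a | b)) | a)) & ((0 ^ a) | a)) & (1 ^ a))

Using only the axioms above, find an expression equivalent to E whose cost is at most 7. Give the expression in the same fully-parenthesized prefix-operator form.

step 1: absorb_and (→) rewrites (a & (a | b)) into a, now (((0 ^ (a | a)) & ((0 ^ a) | a)) & (1 ^ a))
step 2: or_idem (→) rewrites (a | a) into a, now (((0 ^ a) & ((0 ^ a) | a)) & (1 ^ a))
step 3: absorb_and (→) rewrites ((0 ^ a) & ((0 ^ a) | a)) into (0 ^ a), reaching cost 7 (bound 7)

((0 ^ a) & (1 ^ a))   [cost 7]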